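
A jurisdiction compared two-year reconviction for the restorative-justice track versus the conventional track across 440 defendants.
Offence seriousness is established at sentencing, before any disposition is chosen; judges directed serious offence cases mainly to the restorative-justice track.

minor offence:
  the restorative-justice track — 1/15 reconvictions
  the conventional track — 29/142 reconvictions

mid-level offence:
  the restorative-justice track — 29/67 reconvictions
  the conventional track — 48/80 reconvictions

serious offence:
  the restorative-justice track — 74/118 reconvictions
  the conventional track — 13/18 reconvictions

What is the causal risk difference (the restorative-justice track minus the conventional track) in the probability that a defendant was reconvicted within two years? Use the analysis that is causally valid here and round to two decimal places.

-0.13

The stratified and pooled comparisons disagree (the restorative-justice track wins within each offence seriousness; the conventional track wins overall), so the answer turns on the causal role of offence seriousness.
Nothing the disposition does changes offence seriousness; the imbalance is an allocation artefact. With offence seriousness also predicting the outcome, the pooled figure is confounded, and the within-stratum comparison is the causal one.
Adjusting over the population distribution of offence seriousness: 0.357·(0.067−0.204) + 0.334·(0.433−0.600) + 0.309·(0.627−0.722) = -0.134.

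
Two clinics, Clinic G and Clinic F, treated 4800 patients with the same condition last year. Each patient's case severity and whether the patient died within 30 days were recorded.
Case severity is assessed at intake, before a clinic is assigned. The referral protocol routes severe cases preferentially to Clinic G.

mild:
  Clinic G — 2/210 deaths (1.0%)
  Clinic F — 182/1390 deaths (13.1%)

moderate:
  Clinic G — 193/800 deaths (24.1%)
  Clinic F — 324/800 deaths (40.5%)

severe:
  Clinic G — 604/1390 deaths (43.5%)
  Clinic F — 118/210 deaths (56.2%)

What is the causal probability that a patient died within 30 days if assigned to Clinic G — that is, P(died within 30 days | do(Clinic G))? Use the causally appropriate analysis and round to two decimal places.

The case severity-specific comparison favours Clinic G throughout, but the pooled figures favour Clinic F. The question is whether to condition on case severity.
Case severity satisfies the back-door criterion: it is not a descendant of the clinic, and it blocks the spurious path from clinic to outcome. Adjusting for it (i.e., using the within-case severity rates) gives the causal effect.
Standardising Clinic G to the population case severity mix: 0.333·2/210 + 0.333·193/800 + 0.333·604/1390 = 0.228.

0.23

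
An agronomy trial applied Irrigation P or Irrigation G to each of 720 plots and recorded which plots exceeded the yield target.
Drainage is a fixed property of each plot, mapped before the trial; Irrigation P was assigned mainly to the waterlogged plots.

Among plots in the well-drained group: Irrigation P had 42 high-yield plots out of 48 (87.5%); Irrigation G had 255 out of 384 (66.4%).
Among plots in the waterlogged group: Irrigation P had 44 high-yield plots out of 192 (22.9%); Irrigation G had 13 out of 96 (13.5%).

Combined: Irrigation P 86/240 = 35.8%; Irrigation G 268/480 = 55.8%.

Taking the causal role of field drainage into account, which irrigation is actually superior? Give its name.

Irrigation P

Here field drainage is a common cause — it drives both which irrigation a case falls under and the outcome. The crude comparison mixes populations; the stratum-specific rates are the causally relevant ones.
Within each level — well-drained: 87.5% vs 66.4%; waterlogged: 22.9% vs 13.5% — Irrigation P is higher every time.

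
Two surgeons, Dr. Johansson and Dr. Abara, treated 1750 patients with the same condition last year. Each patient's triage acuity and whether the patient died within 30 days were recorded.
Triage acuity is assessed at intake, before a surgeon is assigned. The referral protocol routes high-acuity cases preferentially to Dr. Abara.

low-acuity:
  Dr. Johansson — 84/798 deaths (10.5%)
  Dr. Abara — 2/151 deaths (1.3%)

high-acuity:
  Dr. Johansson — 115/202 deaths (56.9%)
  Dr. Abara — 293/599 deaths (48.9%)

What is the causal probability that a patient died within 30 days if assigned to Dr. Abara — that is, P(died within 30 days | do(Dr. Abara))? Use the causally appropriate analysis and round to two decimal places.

The stratified and pooled comparisons disagree (Dr. Abara wins within each triage acuity; Dr. Johansson wins overall), so the answer turns on the causal role of triage acuity.
Here triage acuity is a common cause — it drives both which surgeon a case falls under and the outcome. The crude comparison mixes populations; the stratum-specific rates are the causally relevant ones.
Standardising Dr. Abara to the population triage acuity mix: 0.542·2/151 + 0.458·293/599 = 0.231.

0.23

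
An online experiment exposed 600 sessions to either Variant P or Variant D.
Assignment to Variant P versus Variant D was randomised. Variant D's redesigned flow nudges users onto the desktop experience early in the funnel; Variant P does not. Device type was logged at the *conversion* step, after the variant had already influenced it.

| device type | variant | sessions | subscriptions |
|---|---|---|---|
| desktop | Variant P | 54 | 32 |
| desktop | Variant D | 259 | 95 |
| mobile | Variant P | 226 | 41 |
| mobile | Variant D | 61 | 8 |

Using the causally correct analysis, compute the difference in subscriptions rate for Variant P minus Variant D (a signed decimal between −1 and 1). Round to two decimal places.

The distribution of device type is itself part of what the variant does — it is an intermediate outcome. Holding it fixed would remove that part of the effect; the total effect is the pooled difference.
The causal difference is the pooled difference: 0.261 − 0.322 = -0.061.

-0.06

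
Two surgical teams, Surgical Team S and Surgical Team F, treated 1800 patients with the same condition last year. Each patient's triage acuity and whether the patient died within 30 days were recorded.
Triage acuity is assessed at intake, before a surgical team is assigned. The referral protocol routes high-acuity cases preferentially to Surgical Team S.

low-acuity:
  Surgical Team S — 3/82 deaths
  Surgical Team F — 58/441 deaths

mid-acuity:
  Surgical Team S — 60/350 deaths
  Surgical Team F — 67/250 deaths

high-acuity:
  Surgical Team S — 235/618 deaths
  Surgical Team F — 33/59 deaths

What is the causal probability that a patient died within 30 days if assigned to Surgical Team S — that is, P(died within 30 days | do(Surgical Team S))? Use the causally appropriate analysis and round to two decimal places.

0.21

The stratified and pooled comparisons disagree (Surgical Team S wins within each triage acuity; Surgical Team F wins overall), so the answer turns on the causal role of triage acuity.
The imbalance in triage acuity arose from how patients were allocated, not from anything the surgical team did; and triage acuity independently affects the outcome. The pooled gap is confounded — condition on triage acuity.
Standardising Surgical Team S to the population triage acuity mix: 0.291·3/82 + 0.333·60/350 + 0.376·235/618 = 0.211.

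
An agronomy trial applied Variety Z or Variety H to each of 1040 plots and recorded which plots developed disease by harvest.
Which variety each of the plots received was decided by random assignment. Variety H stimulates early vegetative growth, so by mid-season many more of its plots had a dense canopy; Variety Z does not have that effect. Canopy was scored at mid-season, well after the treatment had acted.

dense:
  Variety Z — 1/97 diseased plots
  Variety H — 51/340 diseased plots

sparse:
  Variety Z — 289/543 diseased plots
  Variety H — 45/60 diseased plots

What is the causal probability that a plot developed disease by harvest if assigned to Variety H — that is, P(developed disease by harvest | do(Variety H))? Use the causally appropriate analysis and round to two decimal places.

0.24

Mid-season canopy here is a post-treatment variable shaped by the variety; conditioning on it would introduce bias rather than remove it. The overall comparison is the causal one.
So P(outcome | do(Variety H)) is just the pooled rate for Variety H: 96/400 = 0.240.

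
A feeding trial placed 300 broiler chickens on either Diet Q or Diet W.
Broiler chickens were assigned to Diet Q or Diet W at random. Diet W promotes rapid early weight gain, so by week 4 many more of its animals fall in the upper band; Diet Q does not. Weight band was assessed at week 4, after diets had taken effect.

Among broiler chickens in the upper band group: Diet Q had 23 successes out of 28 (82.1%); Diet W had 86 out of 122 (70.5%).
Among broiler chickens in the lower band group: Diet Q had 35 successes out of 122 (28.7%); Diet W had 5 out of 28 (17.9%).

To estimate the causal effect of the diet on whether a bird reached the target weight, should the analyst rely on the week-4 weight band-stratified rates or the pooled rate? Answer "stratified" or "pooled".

pooled

The distribution of week-4 weight band is itself part of what the diet does — it is an intermediate outcome. Holding it fixed would remove that part of the effect; the total effect is the pooled difference.
Pooled: Diet Q 38.7% vs Diet W 60.7%; Diet W is higher overall.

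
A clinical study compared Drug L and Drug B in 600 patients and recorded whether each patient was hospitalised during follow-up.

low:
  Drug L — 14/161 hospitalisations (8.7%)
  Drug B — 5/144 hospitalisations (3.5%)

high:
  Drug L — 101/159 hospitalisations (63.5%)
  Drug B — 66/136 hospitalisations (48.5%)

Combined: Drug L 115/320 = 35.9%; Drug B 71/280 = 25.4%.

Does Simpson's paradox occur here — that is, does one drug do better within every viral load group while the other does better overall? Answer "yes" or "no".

no

Within each viral load level (low 8.7% vs 3.5%; high 63.5% vs 48.5%), Drug B has the lower rate every time. Pooled: 35.9% vs 25.4% — Drug B has the lower rate overall. They agree.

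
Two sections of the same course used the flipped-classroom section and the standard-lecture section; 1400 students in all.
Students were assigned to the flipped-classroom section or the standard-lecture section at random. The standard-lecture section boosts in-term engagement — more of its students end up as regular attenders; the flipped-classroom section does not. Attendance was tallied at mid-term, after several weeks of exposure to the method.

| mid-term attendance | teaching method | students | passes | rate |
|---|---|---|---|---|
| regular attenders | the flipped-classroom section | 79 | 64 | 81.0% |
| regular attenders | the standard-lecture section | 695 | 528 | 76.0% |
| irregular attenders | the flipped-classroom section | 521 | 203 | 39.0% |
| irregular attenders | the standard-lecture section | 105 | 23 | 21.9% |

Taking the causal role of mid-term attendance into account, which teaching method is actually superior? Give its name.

Mid-term attendance is recorded after the teaching method and is itself shifted by it — it sits on the causal path from teaching method to outcome. Conditioning on a mediator would strip out part of the effect we want; the pooled comparison gives the total causal effect.
Pooled: the flipped-classroom section 44.5% vs the standard-lecture section 68.9%; the standard-lecture section is higher overall.

the standard-lecture section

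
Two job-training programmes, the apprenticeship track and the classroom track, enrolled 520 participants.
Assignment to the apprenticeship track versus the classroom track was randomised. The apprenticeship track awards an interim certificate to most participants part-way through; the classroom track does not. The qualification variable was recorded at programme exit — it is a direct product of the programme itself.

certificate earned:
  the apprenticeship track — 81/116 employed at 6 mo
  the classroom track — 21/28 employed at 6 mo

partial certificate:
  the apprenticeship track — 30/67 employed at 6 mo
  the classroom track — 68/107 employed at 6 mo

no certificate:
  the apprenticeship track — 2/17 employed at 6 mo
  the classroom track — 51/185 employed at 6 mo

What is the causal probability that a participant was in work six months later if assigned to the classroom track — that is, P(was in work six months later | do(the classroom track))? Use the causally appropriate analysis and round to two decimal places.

0.44

Qualification attained during the programme lies on the pathway programme → qualification attained during the programme → outcome, so adjusting for it blocks the indirect effect. For the total causal effect of programme, use the unadjusted pooled rates.
So P(outcome | do(the classroom track)) is just the pooled rate for the classroom track: 140/320 = 0.438.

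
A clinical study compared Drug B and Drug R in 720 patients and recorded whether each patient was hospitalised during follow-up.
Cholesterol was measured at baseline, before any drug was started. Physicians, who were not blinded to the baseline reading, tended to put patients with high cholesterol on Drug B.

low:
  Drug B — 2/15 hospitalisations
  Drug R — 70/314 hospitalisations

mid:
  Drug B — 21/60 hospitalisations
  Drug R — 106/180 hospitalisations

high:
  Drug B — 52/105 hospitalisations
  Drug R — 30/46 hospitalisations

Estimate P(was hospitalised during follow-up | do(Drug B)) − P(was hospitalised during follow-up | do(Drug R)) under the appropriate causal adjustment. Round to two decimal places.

-0.15

Since cholesterol is a pre-existing factor (not a product of the drug) and it affects the outcome on its own, it is a confounder. The stratified rates, not the pooled rate, identify the causal effect.
Adjusting over the population distribution of cholesterol: 0.457·(0.133−0.223) + 0.333·(0.350−0.589) + 0.210·(0.495−0.652) = -0.153.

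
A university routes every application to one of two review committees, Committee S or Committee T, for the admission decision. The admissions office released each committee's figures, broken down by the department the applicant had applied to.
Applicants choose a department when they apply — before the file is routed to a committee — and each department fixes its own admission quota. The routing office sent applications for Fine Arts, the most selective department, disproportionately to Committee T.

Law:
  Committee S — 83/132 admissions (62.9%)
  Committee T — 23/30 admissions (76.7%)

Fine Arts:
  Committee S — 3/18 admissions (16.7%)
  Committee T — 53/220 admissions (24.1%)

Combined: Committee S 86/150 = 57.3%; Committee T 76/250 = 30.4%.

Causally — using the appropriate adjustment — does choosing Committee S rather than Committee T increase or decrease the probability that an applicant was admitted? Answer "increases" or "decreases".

decreases

Department differs across review committees for reasons unrelated to any effect of the review committee itself, and it separately predicts the outcome — a classic confounder. We must compare within department levels.
Within each level — Law: 62.9% vs 76.7%; Fine Arts: 16.7% vs 24.1% — Committee T is higher every time.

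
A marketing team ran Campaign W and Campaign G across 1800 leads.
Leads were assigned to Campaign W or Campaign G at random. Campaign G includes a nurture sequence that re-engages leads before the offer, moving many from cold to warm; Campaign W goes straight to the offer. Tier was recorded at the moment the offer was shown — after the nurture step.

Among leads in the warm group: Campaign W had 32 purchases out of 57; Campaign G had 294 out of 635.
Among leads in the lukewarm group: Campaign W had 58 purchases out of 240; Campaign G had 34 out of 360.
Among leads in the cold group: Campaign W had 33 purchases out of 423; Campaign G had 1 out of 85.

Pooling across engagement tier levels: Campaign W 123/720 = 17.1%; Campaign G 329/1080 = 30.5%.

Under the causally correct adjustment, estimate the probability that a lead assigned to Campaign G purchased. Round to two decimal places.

Campaign W is higher inside every engagement tier stratum but Campaign G is higher in aggregate. Whether to stratify depends on how engagement tier relates to the campaign.
Stratifying would compare campaigns among leads the campaigns themselves sorted into engagement tier groups — a form of selection on an intermediate. The unconditioned pooled rates give the total causal effect.
So P(outcome | do(Campaign G)) is just the pooled rate for Campaign G: 329/1080 = 0.305.

0.30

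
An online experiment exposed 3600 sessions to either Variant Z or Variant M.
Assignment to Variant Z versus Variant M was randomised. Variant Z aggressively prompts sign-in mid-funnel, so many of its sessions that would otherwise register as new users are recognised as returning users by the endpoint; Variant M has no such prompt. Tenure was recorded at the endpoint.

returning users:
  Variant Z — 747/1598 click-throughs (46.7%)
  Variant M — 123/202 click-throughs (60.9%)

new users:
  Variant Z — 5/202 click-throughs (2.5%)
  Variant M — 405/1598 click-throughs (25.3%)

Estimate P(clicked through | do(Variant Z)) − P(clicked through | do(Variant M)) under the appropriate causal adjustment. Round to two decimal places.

+0.12

The user tenure-specific comparison favours Variant M throughout, but the pooled figures favour Variant Z. The question is whether to condition on user tenure.
User tenure is recorded after the variant and is itself shifted by it — it sits on the causal path from variant to outcome. Conditioning on a mediator would strip out part of the effect we want; the pooled comparison gives the total causal effect.
The causal difference is the pooled difference: 0.418 − 0.293 = +0.124.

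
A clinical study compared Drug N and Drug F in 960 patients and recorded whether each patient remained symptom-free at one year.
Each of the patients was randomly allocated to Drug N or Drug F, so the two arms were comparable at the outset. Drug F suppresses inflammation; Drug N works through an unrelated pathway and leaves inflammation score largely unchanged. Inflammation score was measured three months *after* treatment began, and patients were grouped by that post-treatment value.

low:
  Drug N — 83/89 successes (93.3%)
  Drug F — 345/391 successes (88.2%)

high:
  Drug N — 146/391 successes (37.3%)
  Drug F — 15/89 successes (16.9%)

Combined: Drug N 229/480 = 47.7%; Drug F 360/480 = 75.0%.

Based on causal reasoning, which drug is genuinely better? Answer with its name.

Inflammation score is recorded after the drug and is itself shifted by it — it sits on the causal path from drug to outcome. Conditioning on a mediator would strip out part of the effect we want; the pooled comparison gives the total causal effect.
Pooled: Drug N 47.7% vs Drug F 75.0%; Drug F is higher overall.

Drug F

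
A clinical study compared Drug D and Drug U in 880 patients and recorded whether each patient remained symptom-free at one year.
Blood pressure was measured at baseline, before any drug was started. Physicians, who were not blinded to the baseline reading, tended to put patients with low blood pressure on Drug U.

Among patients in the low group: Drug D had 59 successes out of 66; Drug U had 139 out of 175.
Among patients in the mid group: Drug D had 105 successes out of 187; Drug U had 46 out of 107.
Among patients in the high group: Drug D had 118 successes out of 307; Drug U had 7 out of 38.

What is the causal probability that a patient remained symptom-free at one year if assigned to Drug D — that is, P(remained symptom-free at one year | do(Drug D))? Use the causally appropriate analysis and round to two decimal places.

The stratified and pooled comparisons disagree (Drug D wins within each blood pressure; Drug U wins overall), so the answer turns on the causal role of blood pressure.
Blood pressure is set before the drug has any effect — it is not caused by the drug — and it independently drives the outcome. That makes it a confounder, so the causal comparison is within blood pressure levels.
Standardising Drug D to the population blood pressure mix: 0.274·59/66 + 0.334·105/187 + 0.392·118/307 = 0.583.

0.58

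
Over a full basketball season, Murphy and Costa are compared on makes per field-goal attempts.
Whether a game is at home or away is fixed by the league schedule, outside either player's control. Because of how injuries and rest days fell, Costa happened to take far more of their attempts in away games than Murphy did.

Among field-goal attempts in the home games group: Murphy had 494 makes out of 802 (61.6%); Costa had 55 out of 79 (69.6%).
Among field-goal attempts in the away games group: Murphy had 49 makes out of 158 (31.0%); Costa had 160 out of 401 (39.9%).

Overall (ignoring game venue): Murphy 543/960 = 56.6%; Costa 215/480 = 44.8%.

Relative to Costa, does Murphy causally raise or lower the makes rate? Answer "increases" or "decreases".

decreases

Game venue satisfies the back-door criterion: it is not a descendant of the player, and it blocks the spurious path from player to outcome. Adjusting for it (i.e., using the within-game venue rates) gives the causal effect.
Within each level — home games: 61.6% vs 69.6%; away games: 31.0% vs 39.9% — Costa is higher every time.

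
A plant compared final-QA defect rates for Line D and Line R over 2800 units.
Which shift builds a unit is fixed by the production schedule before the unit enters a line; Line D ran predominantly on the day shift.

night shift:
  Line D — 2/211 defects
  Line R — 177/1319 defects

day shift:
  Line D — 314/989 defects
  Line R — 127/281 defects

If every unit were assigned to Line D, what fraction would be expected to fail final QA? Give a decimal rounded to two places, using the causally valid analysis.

Within every shift level Line D has the lower rate, yet pooled Line R does — Simpson's reversal.
Shift differs across lines for reasons unrelated to any effect of the line itself, and it separately predicts the outcome — a classic confounder. We must compare within shift levels.
Standardising Line D to the population shift mix: 0.546·2/211 + 0.454·314/989 = 0.149.

0.15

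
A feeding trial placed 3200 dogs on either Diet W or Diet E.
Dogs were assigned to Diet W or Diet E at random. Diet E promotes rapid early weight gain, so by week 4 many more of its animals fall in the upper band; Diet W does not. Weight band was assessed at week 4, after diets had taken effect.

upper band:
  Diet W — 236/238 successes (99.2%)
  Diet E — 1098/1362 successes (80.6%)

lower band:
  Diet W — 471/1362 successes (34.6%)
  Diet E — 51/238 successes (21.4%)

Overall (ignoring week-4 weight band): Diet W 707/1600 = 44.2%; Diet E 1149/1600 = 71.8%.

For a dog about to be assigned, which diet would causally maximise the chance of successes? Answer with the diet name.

Within every week-4 weight band level Diet W has the higher rate, yet pooled Diet E does — Simpson's reversal.
Week-4 weight band is downstream of the diet. One should not condition on a consequence of treatment, so the overall rates are the right comparison.
Pooled: Diet W 44.2% vs Diet E 71.8%; Diet E is higher overall.

Diet E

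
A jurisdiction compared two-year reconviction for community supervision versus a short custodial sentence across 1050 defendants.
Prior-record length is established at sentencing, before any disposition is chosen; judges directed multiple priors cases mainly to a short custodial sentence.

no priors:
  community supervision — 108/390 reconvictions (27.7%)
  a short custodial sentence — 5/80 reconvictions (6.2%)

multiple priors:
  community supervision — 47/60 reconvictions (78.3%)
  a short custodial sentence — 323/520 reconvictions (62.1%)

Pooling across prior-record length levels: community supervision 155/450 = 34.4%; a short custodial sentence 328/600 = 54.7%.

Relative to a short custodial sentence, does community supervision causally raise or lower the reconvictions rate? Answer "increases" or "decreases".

a short custodial sentence is lower inside every prior-record length stratum but community supervision is lower in aggregate. Whether to stratify depends on how prior-record length relates to the disposition.
The imbalance in prior-record length arose from how defendants were allocated, not from anything the disposition did; and prior-record length independently affects the outcome. The pooled gap is confounded — condition on prior-record length.
Within each level — no priors: 27.7% vs 6.2%; multiple priors: 78.3% vs 62.1% — a short custodial sentence is lower every time.

increases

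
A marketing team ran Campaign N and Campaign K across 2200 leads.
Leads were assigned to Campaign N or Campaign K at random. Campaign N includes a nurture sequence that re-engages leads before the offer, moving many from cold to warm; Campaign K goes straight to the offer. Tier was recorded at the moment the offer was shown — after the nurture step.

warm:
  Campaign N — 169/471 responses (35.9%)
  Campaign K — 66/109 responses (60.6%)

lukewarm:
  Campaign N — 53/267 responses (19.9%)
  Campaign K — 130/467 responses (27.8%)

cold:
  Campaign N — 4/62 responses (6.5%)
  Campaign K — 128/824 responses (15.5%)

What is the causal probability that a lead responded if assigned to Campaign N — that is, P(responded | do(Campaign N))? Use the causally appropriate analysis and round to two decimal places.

The distribution of engagement tier is itself part of what the campaign does — it is an intermediate outcome. Holding it fixed would remove that part of the effect; the total effect is the pooled difference.
So P(outcome | do(Campaign N)) is just the pooled rate for Campaign N: 226/800 = 0.282.

0.28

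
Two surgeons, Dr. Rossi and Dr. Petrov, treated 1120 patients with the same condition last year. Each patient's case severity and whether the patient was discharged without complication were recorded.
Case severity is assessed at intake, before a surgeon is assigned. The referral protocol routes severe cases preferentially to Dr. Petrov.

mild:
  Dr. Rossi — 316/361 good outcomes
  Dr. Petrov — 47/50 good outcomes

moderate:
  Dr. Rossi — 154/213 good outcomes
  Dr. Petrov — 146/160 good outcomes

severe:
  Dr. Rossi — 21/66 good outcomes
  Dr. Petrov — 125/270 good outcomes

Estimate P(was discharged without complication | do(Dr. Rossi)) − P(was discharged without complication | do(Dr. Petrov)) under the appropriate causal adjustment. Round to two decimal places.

The imbalance in case severity arose from how patients were allocated, not from anything the surgeon did; and case severity independently affects the outcome. The pooled gap is confounded — condition on case severity.
Adjusting over the population distribution of case severity: 0.367·(0.875−0.940) + 0.333·(0.723−0.912) + 0.300·(0.318−0.463) = -0.130.

-0.13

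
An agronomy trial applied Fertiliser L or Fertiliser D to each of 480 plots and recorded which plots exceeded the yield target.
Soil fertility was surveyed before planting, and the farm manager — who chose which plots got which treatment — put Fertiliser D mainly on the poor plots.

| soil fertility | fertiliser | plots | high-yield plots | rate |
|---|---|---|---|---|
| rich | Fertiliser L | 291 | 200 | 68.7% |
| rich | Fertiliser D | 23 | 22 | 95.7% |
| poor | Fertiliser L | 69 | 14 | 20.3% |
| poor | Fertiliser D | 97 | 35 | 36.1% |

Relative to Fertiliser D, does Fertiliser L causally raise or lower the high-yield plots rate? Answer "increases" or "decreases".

The stratified and pooled comparisons disagree (Fertiliser D wins within each soil fertility; Fertiliser L wins overall), so the answer turns on the causal role of soil fertility.
Since soil fertility is a pre-existing factor (not a product of the fertiliser) and it affects the outcome on its own, it is a confounder. The stratified rates, not the pooled rate, identify the causal effect.
Within each level — rich: 68.7% vs 95.7%; poor: 20.3% vs 36.1% — Fertiliser D is higher every time.

decreases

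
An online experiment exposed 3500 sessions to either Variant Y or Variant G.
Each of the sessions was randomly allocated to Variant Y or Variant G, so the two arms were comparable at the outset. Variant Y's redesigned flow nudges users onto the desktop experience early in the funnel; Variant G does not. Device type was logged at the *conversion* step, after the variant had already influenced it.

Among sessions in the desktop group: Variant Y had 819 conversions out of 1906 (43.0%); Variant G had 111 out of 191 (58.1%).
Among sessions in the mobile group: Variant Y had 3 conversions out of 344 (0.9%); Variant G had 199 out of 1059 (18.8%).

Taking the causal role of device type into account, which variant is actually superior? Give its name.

The stratified and pooled comparisons disagree (Variant G wins within each device type; Variant Y wins overall), so the answer turns on the causal role of device type.
The distribution of device type is itself part of what the variant does — it is an intermediate outcome. Holding it fixed would remove that part of the effect; the total effect is the pooled difference.
Pooled: Variant Y 36.5% vs Variant G 24.8%; Variant Y is higher overall.

Variant Y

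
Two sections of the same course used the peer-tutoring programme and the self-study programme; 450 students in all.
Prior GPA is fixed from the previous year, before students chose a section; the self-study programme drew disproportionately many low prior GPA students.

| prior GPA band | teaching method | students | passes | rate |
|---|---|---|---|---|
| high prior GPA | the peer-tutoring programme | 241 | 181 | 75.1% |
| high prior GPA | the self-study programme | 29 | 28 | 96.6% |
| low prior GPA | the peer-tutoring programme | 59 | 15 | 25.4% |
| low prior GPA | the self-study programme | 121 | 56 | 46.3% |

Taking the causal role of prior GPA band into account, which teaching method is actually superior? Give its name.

Here prior GPA band is a common cause — it drives both which teaching method a case falls under and the outcome. The crude comparison mixes populations; the stratum-specific rates are the causally relevant ones.
Within each level — high prior GPA: 75.1% vs 96.6%; low prior GPA: 25.4% vs 46.3% — the self-study programme is higher every time.

the self-study programme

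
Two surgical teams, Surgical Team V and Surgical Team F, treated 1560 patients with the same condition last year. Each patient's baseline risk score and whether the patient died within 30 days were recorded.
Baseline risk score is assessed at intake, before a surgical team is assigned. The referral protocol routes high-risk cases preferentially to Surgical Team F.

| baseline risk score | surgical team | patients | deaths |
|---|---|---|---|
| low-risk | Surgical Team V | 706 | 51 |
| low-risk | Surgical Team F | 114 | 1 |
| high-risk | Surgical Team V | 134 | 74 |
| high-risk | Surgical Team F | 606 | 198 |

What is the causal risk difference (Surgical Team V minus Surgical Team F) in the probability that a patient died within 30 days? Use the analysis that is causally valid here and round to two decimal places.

+0.14

Surgical Team F is lower inside every baseline risk score stratum but Surgical Team V is lower in aggregate. Whether to stratify depends on how baseline risk score relates to the surgical team.
Baseline risk score differs across surgical teams for reasons unrelated to any effect of the surgical team itself, and it separately predicts the outcome — a classic confounder. We must compare within baseline risk score levels.
Adjusting over the population distribution of baseline risk score: 0.526·(0.072−0.009) + 0.474·(0.552−0.327) = +0.140.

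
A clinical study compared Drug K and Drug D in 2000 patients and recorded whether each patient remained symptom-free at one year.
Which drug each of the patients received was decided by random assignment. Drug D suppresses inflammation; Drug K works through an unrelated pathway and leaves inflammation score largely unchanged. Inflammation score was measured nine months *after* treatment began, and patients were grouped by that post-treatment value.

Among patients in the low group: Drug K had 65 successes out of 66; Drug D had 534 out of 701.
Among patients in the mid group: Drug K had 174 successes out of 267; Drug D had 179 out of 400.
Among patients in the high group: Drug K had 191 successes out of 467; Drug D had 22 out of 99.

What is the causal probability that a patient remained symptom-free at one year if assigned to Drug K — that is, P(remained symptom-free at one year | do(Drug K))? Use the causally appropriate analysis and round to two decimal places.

0.54

Inflammation score is downstream of the drug. One should not condition on a consequence of treatment, so the overall rates are the right comparison.
So P(outcome | do(Drug K)) is just the pooled rate for Drug K: 430/800 = 0.537.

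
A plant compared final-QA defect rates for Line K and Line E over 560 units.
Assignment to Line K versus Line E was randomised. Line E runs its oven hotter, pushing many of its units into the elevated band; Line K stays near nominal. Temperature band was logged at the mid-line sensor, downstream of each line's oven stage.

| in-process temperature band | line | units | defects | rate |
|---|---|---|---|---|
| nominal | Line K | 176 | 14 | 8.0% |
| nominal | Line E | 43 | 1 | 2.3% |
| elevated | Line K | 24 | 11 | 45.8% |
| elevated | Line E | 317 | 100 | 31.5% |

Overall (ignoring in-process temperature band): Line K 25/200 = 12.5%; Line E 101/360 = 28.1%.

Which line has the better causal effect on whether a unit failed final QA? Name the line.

The in-process temperature band-specific comparison favours Line E throughout, but the pooled figures favour Line K. The question is whether to condition on in-process temperature band.
The distribution of in-process temperature band is itself part of what the line does — it is an intermediate outcome. Holding it fixed would remove that part of the effect; the total effect is the pooled difference.
Pooled: Line K 12.5% vs Line E 28.1%; Line K is lower overall.

Line K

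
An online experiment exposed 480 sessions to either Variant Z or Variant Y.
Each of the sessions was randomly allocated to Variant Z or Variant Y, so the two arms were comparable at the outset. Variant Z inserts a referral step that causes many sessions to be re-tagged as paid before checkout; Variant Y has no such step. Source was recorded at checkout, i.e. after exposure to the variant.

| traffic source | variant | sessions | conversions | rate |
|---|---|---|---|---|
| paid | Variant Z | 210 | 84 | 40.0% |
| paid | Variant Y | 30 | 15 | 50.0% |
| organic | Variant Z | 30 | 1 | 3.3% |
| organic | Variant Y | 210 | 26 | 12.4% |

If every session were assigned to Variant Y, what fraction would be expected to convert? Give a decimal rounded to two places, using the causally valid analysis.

Variant Y is higher inside every traffic source stratum but Variant Z is higher in aggregate. Whether to stratify depends on how traffic source relates to the variant.
The distribution of traffic source is itself part of what the variant does — it is an intermediate outcome. Holding it fixed would remove that part of the effect; the total effect is the pooled difference.
So P(outcome | do(Variant Y)) is just the pooled rate for Variant Y: 41/240 = 0.171.

0.17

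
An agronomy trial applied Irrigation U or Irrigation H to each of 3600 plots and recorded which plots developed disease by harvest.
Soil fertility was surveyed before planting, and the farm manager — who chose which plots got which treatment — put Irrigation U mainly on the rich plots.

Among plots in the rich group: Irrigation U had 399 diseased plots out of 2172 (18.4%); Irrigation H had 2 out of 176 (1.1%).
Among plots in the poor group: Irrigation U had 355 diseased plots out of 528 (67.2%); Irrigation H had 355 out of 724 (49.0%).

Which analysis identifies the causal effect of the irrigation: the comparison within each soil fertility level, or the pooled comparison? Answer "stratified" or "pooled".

Nothing the irrigation does changes soil fertility; the imbalance is an allocation artefact. With soil fertility also predicting the outcome, the pooled figure is confounded, and the within-stratum comparison is the causal one.
Within each level — rich: 18.4% vs 1.1%; poor: 67.2% vs 49.0% — Irrigation H is lower every time.

stratified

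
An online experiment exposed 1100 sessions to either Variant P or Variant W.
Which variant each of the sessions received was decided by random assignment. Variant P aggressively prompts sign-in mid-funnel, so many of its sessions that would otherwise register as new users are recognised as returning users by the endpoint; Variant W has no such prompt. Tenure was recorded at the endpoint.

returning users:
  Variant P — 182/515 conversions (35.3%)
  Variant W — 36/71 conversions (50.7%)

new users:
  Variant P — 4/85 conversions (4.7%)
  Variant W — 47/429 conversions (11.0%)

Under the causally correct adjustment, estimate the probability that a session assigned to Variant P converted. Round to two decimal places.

User tenure lies on the pathway variant → user tenure → outcome, so adjusting for it blocks the indirect effect. For the total causal effect of variant, use the unadjusted pooled rates.
So P(outcome | do(Variant P)) is just the pooled rate for Variant P: 186/600 = 0.310.

0.31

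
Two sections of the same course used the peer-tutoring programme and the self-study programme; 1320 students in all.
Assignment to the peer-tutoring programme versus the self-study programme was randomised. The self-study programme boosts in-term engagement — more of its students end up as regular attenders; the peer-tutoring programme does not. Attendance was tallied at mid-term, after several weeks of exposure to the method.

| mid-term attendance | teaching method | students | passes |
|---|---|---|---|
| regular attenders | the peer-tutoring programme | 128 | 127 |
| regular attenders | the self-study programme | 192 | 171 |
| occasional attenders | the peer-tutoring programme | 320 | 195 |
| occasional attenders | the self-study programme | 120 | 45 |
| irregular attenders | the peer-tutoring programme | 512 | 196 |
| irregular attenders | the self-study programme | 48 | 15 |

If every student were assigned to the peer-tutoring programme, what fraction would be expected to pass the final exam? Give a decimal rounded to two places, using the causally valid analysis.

0.54

The distribution of mid-term attendance is itself part of what the teaching method does — it is an intermediate outcome. Holding it fixed would remove that part of the effect; the total effect is the pooled difference.
So P(outcome | do(the peer-tutoring programme)) is just the pooled rate for the peer-tutoring programme: 518/960 = 0.540.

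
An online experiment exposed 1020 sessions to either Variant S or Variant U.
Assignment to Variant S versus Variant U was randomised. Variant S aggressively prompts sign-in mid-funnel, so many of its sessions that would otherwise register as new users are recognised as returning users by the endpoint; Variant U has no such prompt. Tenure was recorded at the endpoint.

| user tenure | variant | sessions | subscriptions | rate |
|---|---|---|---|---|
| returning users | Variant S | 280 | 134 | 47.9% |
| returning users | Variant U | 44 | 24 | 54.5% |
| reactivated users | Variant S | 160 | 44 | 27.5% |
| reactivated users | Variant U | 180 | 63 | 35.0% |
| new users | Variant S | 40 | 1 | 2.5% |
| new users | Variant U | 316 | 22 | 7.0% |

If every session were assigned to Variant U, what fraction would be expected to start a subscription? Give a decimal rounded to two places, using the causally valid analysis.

User tenure here is a post-treatment variable shaped by the variant; conditioning on it would introduce bias rather than remove it. The overall comparison is the causal one.
So P(outcome | do(Variant U)) is just the pooled rate for Variant U: 109/540 = 0.202.

0.20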